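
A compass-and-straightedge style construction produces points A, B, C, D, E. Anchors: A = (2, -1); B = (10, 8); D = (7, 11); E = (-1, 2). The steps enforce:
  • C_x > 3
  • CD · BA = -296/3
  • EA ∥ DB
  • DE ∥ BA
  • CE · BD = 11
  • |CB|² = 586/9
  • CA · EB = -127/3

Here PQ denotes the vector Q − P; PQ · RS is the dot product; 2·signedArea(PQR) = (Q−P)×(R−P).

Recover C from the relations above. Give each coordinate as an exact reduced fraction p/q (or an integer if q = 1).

C = (11/3, 3)

1. C_x = 11/3  [CD · BA = -296/3 ∩ CE · BD = 11]
2. C_y = 3  [CD · BA = -296/3 ∩ CE · BD = 11]
   → C = (11/3, 3)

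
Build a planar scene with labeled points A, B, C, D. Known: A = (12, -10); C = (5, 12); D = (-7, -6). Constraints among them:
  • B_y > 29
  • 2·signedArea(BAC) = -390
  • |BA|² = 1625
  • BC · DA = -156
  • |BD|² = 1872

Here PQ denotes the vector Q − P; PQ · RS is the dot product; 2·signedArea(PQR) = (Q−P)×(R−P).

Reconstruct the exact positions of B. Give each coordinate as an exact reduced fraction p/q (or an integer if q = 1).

B = (17, 30)

1. B_x = 17  [BC · DA = -156 ∩ 2·signedArea(BAC) = -390]
2. B_y = 30  [BC · DA = -156 ∩ 2·signedArea(BAC) = -390]
   → B = (17, 30)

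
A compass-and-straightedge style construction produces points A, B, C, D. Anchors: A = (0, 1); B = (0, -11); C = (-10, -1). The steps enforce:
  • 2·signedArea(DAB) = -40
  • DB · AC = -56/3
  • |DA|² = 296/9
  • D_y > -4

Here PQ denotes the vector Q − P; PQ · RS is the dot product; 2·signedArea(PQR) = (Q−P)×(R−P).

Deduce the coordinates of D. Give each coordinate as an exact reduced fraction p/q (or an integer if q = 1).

1. D_x = -10/3  [DB · AC = -56/3 ∩ 2·signedArea(DAB) = -40]
2. D_y = -11/3  [DB · AC = -56/3 ∩ 2·signedArea(DAB) = -40]
   → D = (-10/3, -11/3)

D = (-10/3, -11/3)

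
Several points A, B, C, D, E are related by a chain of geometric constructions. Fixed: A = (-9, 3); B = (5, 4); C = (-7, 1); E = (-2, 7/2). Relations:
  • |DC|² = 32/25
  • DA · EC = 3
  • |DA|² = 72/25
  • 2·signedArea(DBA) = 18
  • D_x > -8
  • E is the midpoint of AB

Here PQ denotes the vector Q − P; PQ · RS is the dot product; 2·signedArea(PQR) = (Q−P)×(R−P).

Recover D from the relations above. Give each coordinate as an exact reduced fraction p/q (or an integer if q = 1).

D = (-39/5, 9/5)

1. D_x = -39/5  [DA · EC = 3 ∩ 2·signedArea(DBA) = 18]
2. D_y = 9/5  [DA · EC = 3 ∩ 2·signedArea(DBA) = 18]
   → D = (-39/5, 9/5)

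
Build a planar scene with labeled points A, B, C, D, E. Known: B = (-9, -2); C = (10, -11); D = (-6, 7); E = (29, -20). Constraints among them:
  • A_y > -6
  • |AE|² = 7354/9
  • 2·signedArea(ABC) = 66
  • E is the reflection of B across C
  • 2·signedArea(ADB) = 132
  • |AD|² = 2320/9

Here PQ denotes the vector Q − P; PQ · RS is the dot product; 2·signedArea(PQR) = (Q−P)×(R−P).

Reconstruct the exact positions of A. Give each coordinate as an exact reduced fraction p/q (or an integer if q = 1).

A = (14/3, -5)

1. A_x = 14/3  [2·signedArea(ADB) = 132 ∩ 2·signedArea(ABC) = 66]
2. A_y = -5  [2·signedArea(ADB) = 132 ∩ 2·signedArea(ABC) = 66]
   → A = (14/3, -5)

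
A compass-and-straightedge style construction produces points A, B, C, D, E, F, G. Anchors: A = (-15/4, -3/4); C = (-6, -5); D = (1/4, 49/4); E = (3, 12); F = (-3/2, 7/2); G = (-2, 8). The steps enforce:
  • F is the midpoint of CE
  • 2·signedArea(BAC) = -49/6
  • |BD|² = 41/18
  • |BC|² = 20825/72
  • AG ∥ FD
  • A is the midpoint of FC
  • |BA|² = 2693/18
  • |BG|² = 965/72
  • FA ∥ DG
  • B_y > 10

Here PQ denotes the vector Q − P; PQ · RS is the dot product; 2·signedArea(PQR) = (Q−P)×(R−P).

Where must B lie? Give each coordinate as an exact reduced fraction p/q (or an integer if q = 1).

B = (5/12, 43/4)

1. B_x = 5/12  [line 17/4·x + -9/4·y + 269/12 = 0 ∩ |BA|² = 2693/18]
2. B_y = 43/4  [line 17/4·x + -9/4·y + 269/12 = 0 ∩ |BA|² = 2693/18]
   → B = (5/12, 43/4)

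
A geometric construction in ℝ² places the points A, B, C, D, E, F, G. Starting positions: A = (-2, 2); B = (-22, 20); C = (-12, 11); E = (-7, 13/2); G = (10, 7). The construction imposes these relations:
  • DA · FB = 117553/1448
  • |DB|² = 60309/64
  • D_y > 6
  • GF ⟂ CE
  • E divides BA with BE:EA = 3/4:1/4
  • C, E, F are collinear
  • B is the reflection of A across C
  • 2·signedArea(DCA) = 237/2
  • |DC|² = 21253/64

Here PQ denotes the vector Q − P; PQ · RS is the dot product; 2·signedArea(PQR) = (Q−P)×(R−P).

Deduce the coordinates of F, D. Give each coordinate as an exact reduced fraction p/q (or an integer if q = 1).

1. F_x = 388/181  [C, E, F are collinear ∩ GF ⟂ CE]
2. F_y = -313/181  [C, E, F are collinear ∩ GF ⟂ CE]
   → F = (388/181, -313/181)
3. D_x = 23/4  [2·signedArea(DCA) = 237/2 ∩ DA · FB = 117553/1448]
4. D_y = 55/8  [2·signedArea(DCA) = 237/2 ∩ DA · FB = 117553/1448]
   → D = (23/4, 55/8)

D = (23/4, 55/8)
F = (388/181, -313/181)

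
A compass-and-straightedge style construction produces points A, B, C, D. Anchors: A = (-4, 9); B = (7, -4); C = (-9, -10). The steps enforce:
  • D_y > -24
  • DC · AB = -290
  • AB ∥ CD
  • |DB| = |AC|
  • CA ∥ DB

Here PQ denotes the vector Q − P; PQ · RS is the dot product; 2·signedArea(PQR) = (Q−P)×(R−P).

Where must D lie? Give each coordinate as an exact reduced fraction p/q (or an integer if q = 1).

D = (2, -23)

1. D_x = 2  [CA ∥ DB ∩ AB ∥ CD]
2. D_y = -23  [CA ∥ DB ∩ AB ∥ CD]
   → D = (2, -23)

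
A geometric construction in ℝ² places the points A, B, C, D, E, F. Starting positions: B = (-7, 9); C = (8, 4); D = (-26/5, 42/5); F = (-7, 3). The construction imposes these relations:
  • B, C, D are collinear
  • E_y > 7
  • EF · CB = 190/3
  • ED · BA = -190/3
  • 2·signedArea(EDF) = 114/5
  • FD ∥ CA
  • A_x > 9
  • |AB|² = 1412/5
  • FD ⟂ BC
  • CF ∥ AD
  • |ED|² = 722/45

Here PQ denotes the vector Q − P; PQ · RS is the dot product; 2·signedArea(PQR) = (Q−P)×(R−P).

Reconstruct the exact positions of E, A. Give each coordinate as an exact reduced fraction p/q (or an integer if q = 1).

A = (49/5, 47/5)
E = (-7/5, 107/15)

1. E_x = -7/5  [line 15·x + -5·y + 170/3 = 0 ∩ |ED|² = 722/45]
2. E_y = 107/15  [line 15·x + -5·y + 170/3 = 0 ∩ |ED|² = 722/45]
   → E = (-7/5, 107/15)
3. A_x = 49/5  [CF ∥ AD ∩ FD ∥ CA]
4. A_y = 47/5  [CF ∥ AD ∩ FD ∥ CA]
   → A = (49/5, 47/5)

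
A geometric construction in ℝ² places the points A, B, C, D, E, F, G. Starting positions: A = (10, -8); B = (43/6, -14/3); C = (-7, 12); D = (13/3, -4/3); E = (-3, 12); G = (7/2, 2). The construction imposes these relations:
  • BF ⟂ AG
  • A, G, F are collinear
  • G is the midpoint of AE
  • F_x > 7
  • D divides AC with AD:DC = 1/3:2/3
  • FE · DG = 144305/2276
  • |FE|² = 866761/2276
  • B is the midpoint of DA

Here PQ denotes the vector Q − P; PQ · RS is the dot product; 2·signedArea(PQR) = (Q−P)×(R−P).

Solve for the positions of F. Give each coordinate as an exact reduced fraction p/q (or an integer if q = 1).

1. F_x = 8689/1138  [A, G, F are collinear ∩ BF ⟂ AG]
2. F_y = -2482/569  [A, G, F are collinear ∩ BF ⟂ AG]
   → F = (8689/1138, -2482/569)

F = (8689/1138, -2482/569)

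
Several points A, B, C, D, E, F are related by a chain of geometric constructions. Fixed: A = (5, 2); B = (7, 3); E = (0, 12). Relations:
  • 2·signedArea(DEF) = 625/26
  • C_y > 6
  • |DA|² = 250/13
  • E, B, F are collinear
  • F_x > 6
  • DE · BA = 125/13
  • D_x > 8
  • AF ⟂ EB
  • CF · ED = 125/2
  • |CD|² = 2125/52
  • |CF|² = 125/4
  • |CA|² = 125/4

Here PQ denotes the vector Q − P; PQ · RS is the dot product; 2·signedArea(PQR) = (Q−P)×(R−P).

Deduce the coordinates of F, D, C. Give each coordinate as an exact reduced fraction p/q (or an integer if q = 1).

1. F_x = 175/26  [E, B, F are collinear ∩ AF ⟂ EB]
2. F_y = 87/26  [E, B, F are collinear ∩ AF ⟂ EB]
   → F = (175/26, 87/26)
3. D_x = 110/13  [DE · BA = 125/13 ∩ 2·signedArea(DEF) = 625/26]
4. D_y = 61/13  [DE · BA = 125/13 ∩ 2·signedArea(DEF) = 625/26]
   → D = (110/13, 61/13)
5. C_x = 5/2  [line -110/13·x + 95/13·y + -30 = 0 ∩ |CF|² = 125/4]
6. C_y = 7  [line -110/13·x + 95/13·y + -30 = 0 ∩ |CF|² = 125/4]
   → C = (5/2, 7)

C = (5/2, 7)
D = (110/13, 61/13)
F = (175/26, 87/26)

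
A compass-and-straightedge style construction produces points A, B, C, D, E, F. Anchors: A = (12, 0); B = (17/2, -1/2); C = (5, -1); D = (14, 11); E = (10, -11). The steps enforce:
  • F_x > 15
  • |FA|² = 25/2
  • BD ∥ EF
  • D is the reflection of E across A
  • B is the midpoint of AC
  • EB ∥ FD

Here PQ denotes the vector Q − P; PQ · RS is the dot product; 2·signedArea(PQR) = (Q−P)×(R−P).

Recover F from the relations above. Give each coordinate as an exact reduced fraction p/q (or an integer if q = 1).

F = (31/2, 1/2)

1. F_x = 31/2  [EB ∥ FD ∩ BD ∥ EF]
2. F_y = 1/2  [EB ∥ FD ∩ BD ∥ EF]
   → F = (31/2, 1/2)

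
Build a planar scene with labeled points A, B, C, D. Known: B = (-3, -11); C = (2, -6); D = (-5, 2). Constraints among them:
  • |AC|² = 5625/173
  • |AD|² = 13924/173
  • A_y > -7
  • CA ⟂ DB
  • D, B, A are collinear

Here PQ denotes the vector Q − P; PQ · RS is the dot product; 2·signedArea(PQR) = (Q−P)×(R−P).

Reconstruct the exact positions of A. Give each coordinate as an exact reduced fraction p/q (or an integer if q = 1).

1. A_x = -629/173  [D, B, A are collinear ∩ CA ⟂ DB]
2. A_y = -1188/173  [D, B, A are collinear ∩ CA ⟂ DB]
   → A = (-629/173, -1188/173)

A = (-629/173, -1188/173)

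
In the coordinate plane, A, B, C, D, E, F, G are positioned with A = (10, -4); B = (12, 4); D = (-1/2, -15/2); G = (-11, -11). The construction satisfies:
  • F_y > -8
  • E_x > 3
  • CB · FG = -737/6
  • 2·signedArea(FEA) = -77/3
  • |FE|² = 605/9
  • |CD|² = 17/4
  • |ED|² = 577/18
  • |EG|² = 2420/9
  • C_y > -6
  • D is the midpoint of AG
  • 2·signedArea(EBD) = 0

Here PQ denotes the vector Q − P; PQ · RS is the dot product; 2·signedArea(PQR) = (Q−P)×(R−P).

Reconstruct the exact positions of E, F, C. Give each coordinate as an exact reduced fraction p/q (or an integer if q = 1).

1. E_x = 11/3  [line 23/2·x + -25/2·y + -88 = 0 ∩ |EG|² = 2420/9]
2. E_y = -11/3  [line 23/2·x + -25/2·y + -88 = 0 ∩ |EG|² = 2420/9]
   → E = (11/3, -11/3)
3. F_x = -11/3  [line 1/3·x + 19/3·y + 143/3 = 0 ∩ |FE|² = 605/9]
4. F_y = -22/3  [line 1/3·x + 19/3·y + 143/3 = 0 ∩ |FE|² = 605/9]
   → F = (-11/3, -22/3)
5. C_x = 0  [line 22/3·x + 11/3·y + 121/6 = 0 ∩ |CD|² = 17/4]
6. C_y = -11/2  [line 22/3·x + 11/3·y + 121/6 = 0 ∩ |CD|² = 17/4]
   → C = (0, -11/2)

C = (0, -11/2)
E = (11/3, -11/3)
F = (-11/3, -22/3)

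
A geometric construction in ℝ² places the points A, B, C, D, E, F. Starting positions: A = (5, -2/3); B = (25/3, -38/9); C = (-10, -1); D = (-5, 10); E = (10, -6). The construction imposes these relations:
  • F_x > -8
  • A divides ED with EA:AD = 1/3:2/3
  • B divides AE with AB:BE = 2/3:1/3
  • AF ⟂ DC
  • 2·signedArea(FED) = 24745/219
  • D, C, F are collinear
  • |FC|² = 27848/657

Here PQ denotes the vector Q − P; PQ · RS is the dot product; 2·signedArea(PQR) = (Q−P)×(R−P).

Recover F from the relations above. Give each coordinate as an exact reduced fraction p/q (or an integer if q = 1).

1. F_x = -1600/219  [D, C, F are collinear ∩ AF ⟂ DC]
2. F_y = 1079/219  [D, C, F are collinear ∩ AF ⟂ DC]
   → F = (-1600/219, 1079/219)

F = (-1600/219, 1079/219)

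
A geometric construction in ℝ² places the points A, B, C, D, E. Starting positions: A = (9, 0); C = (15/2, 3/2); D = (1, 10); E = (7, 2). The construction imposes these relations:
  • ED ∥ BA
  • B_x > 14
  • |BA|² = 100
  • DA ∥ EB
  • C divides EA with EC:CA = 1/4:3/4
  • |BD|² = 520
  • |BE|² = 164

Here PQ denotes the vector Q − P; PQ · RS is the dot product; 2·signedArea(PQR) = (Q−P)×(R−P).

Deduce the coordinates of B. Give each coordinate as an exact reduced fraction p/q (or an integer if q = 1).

B = (15, -8)

1. B_x = 15  [ED ∥ BA ∩ DA ∥ EB]
2. B_y = -8  [ED ∥ BA ∩ DA ∥ EB]
   → B = (15, -8)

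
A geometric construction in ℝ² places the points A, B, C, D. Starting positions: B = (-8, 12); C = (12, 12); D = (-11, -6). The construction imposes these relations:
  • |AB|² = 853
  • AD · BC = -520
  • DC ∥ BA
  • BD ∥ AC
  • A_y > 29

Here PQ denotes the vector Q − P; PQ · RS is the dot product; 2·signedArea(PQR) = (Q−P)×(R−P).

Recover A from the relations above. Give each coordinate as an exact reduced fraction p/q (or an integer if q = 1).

1. A_x = 15  [BD ∥ AC ∩ DC ∥ BA]
2. A_y = 30  [BD ∥ AC ∩ DC ∥ BA]
   → A = (15, 30)

A = (15, 30)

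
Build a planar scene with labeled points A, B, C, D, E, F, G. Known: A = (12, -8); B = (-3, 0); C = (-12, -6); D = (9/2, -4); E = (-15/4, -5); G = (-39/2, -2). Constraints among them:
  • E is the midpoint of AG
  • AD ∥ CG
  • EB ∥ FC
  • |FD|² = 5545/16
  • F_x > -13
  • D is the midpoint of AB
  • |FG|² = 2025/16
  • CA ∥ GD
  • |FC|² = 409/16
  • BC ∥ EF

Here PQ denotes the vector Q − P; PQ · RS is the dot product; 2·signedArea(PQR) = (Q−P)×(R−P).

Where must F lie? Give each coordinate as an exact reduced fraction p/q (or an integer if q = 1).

F = (-51/4, -11)

1. F_x = -51/4  [EB ∥ FC ∩ BC ∥ EF]
2. F_y = -11  [EB ∥ FC ∩ BC ∥ EF]
   → F = (-51/4, -11)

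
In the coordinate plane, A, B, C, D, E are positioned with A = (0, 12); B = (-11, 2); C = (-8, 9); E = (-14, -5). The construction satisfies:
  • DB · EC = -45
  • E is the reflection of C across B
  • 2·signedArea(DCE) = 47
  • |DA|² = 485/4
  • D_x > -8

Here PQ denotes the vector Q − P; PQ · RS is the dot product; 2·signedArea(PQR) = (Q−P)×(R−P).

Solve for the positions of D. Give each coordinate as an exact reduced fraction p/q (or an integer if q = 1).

1. D_x = -7  [2·signedArea(DCE) = 47 ∩ DB · EC = -45]
2. D_y = 7/2  [2·signedArea(DCE) = 47 ∩ DB · EC = -45]
   → D = (-7, 7/2)

D = (-7, 7/2)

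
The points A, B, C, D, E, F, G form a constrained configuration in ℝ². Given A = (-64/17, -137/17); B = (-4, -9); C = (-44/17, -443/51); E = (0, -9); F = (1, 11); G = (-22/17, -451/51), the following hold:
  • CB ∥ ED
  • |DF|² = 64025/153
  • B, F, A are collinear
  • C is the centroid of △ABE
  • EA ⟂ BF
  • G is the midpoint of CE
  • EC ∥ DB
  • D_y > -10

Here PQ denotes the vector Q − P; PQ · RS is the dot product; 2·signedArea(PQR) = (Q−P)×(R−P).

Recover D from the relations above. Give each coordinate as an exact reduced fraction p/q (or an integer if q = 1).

1. D_x = -24/17  [EC ∥ DB ∩ CB ∥ ED]
2. D_y = -475/51  [EC ∥ DB ∩ CB ∥ ED]
   → D = (-24/17, -475/51)

D = (-24/17, -475/51)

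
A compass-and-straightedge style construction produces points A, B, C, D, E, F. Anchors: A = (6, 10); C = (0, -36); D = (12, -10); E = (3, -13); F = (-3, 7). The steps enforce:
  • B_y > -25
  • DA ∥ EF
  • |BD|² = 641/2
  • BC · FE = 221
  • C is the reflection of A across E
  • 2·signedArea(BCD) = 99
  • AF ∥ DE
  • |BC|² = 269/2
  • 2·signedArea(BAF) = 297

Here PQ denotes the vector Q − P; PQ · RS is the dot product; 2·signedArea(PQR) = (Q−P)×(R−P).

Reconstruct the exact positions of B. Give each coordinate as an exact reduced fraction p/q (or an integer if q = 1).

1. B_x = 3/2  [BC · FE = 221 ∩ 2·signedArea(BCD) = 99]
2. B_y = -49/2  [BC · FE = 221 ∩ 2·signedArea(BCD) = 99]
   → B = (3/2, -49/2)

B = (3/2, -49/2)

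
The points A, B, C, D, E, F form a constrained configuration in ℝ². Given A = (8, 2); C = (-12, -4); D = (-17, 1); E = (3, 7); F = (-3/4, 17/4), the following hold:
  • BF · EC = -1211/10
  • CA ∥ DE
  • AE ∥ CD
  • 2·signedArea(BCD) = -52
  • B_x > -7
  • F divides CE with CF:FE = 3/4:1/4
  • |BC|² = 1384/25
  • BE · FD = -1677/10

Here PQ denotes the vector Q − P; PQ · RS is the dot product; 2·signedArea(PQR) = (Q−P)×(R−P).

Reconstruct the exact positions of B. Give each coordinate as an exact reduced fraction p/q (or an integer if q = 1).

B = (-6, 2/5)

1. B_x = -6  [2·signedArea(BCD) = -52 ∩ BE · FD = -1677/10]
2. B_y = 2/5  [2·signedArea(BCD) = -52 ∩ BE · FD = -1677/10]
   → B = (-6, 2/5)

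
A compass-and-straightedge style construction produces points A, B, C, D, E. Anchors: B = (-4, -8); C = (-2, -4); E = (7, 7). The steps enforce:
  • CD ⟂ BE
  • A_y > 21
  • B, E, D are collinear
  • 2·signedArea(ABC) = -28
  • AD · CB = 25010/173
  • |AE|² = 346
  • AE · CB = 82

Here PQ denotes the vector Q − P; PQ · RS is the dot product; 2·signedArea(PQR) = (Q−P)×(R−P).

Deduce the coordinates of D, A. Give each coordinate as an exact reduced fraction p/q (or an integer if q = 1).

1. D_x = -241/173  [B, E, D are collinear ∩ CD ⟂ BE]
2. D_y = -769/173  [B, E, D are collinear ∩ CD ⟂ BE]
   → D = (-241/173, -769/173)
3. A_x = 18  [AD · CB = 25010/173 ∩ 2·signedArea(ABC) = -28]
4. A_y = 22  [AD · CB = 25010/173 ∩ 2·signedArea(ABC) = -28]
   → A = (18, 22)

A = (18, 22)
D = (-241/173, -769/173)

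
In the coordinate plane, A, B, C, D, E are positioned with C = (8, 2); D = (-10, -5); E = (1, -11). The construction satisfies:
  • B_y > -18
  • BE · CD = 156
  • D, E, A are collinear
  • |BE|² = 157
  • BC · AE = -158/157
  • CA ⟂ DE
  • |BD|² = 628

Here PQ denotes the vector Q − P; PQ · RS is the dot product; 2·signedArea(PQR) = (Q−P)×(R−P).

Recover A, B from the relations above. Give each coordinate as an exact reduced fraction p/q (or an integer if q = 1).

A = (146/157, -1721/157)
B = (12, -17)

1. A_x = 146/157  [D, E, A are collinear ∩ CA ⟂ DE]
2. A_y = -1721/157  [D, E, A are collinear ∩ CA ⟂ DE]
   → A = (146/157, -1721/157)
3. B_x = 12  [BC · AE = -158/157 ∩ BE · CD = 156]
4. B_y = -17  [BC · AE = -158/157 ∩ BE · CD = 156]
   → B = (12, -17)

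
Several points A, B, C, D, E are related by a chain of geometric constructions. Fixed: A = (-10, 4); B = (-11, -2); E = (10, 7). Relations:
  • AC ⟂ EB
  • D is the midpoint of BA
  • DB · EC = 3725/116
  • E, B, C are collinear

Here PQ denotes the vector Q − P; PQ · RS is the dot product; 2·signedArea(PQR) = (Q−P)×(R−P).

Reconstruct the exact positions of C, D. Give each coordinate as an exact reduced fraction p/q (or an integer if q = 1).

1. C_x = -463/58  [E, B, C are collinear ∩ AC ⟂ EB]
2. C_y = -41/58  [E, B, C are collinear ∩ AC ⟂ EB]
   → C = (-463/58, -41/58)
3. D_x = -21/2  [D is the midpoint of BA]
4. D_y = 1  [D is the midpoint of BA]
   → D = (-21/2, 1)

C = (-463/58, -41/58)
D = (-21/2, 1)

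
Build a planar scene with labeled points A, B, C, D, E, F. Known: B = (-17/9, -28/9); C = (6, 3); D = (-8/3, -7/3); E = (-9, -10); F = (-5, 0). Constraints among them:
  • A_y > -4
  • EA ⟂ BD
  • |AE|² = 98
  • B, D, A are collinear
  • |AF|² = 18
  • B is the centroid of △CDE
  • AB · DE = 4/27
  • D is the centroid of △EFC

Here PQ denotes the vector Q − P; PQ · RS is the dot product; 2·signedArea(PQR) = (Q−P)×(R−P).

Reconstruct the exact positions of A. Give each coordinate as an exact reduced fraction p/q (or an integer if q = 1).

1. A_x = -2  [B, D, A are collinear ∩ EA ⟂ BD]
2. A_y = -3  [B, D, A are collinear ∩ EA ⟂ BD]
   → A = (-2, -3)

A = (-2, -3)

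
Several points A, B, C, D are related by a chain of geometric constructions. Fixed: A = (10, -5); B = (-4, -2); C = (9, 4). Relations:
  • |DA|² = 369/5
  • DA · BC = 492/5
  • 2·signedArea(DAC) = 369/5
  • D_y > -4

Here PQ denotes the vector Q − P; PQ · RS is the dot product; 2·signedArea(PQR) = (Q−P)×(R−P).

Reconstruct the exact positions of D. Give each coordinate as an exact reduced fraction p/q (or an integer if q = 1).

D = (8/5, -16/5)

1. D_x = 8/5  [2·signedArea(DAC) = 369/5 ∩ DA · BC = 492/5]
2. D_y = -16/5  [2·signedArea(DAC) = 369/5 ∩ DA · BC = 492/5]
   → D = (8/5, -16/5)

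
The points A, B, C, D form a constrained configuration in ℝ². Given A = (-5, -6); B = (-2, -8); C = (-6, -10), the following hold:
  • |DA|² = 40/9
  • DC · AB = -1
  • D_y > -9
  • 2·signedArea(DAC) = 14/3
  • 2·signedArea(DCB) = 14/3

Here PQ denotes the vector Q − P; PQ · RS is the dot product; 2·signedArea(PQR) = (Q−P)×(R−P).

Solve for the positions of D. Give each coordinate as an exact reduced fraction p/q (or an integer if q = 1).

D = (-13/3, -8)

1. D_x = -13/3  [DC · AB = -1 ∩ 2·signedArea(DCB) = 14/3]
2. D_y = -8  [DC · AB = -1 ∩ 2·signedArea(DCB) = 14/3]
   → D = (-13/3, -8)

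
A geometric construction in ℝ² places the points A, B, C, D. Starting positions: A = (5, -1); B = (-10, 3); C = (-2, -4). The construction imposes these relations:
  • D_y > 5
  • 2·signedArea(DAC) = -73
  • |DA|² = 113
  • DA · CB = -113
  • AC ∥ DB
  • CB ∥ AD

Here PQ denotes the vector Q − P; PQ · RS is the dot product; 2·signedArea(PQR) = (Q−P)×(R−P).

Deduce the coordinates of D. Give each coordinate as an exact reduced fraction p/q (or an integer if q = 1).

1. D_x = -3  [AC ∥ DB ∩ CB ∥ AD]
2. D_y = 6  [AC ∥ DB ∩ CB ∥ AD]
   → D = (-3, 6)

D = (-3, 6)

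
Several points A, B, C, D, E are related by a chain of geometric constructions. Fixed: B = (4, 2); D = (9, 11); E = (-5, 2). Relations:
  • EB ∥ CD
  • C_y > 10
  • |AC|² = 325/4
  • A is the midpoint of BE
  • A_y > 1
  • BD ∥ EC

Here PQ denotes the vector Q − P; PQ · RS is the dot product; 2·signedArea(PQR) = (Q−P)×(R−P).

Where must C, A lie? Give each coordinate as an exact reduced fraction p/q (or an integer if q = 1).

A = (-1/2, 2)
C = (0, 11)

1. C_x = 0  [EB ∥ CD ∩ BD ∥ EC]
2. C_y = 11  [EB ∥ CD ∩ BD ∥ EC]
   → C = (0, 11)
3. A_x = -1/2  [A is the midpoint of BE]
4. A_y = 2  [A is the midpoint of BE]
   → A = (-1/2, 2)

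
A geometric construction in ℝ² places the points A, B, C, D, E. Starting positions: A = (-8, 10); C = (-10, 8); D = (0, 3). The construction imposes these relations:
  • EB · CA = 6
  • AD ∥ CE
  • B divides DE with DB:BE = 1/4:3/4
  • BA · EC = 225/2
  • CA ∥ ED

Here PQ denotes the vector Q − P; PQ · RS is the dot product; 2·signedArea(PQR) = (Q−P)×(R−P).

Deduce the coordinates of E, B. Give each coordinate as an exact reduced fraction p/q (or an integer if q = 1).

B = (-1/2, 5/2)
E = (-2, 1)

1. E_x = -2  [CA ∥ ED ∩ AD ∥ CE]
2. E_y = 1  [CA ∥ ED ∩ AD ∥ CE]
   → E = (-2, 1)
3. B_x = -1/2  [B divides DE with DB:BE = 1/4:3/4]
4. B_y = 5/2  [B divides DE with DB:BE = 1/4:3/4]
   → B = (-1/2, 5/2)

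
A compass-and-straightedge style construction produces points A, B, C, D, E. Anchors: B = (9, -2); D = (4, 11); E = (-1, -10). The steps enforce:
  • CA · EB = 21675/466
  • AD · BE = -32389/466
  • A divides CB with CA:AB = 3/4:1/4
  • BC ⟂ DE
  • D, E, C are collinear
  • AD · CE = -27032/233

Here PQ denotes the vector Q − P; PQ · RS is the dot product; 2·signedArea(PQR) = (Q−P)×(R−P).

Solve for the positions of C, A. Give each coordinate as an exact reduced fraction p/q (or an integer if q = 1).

1. C_x = 312/233  [D, E, C are collinear ∩ BC ⟂ DE]
2. C_y = -41/233  [D, E, C are collinear ∩ BC ⟂ DE]
   → C = (312/233, -41/233)
3. A_x = 6603/932  [A divides CB with CA:AB = 3/4:1/4]
4. A_y = -1439/932  [A divides CB with CA:AB = 3/4:1/4]
   → A = (6603/932, -1439/932)

A = (6603/932, -1439/932)
C = (312/233, -41/233)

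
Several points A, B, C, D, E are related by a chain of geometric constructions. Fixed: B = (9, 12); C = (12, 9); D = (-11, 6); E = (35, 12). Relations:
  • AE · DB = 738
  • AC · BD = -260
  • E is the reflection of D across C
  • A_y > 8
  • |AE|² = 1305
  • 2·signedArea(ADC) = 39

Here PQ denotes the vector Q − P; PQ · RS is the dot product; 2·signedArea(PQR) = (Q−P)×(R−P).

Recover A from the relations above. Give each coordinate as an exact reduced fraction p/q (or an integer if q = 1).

A = (-1, 9)

1. A_x = -1  [AC · BD = -260 ∩ 2·signedArea(ADC) = 39]
2. A_y = 9  [AC · BD = -260 ∩ 2·signedArea(ADC) = 39]
   → A = (-1, 9)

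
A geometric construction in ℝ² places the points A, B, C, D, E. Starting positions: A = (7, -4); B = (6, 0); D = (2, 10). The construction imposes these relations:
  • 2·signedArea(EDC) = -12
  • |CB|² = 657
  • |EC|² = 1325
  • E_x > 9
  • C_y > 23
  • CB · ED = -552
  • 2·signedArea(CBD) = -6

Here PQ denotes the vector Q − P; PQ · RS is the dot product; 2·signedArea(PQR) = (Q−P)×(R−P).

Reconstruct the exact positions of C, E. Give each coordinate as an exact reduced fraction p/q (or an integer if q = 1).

1. C_x = -3  [line -10·x + -4·y + 66 = 0 ∩ |CB|² = 657]
2. C_y = 24  [line -10·x + -4·y + 66 = 0 ∩ |CB|² = 657]
   → C = (-3, 24)
3. E_x = 10  [2·signedArea(EDC) = -12 ∩ CB · ED = -552]
4. E_y = -10  [2·signedArea(EDC) = -12 ∩ CB · ED = -552]
   → E = (10, -10)

C = (-3, 24)
E = (10, -10)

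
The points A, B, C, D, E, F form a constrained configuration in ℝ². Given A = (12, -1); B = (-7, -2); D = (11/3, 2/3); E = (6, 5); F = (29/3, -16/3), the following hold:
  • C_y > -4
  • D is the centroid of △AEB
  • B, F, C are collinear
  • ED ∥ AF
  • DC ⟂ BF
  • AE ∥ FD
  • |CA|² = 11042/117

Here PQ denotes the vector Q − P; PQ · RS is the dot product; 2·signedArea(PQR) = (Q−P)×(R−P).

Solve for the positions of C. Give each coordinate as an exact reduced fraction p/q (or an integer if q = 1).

1. C_x = 107/39  [B, F, C are collinear ∩ DC ⟂ BF]
2. C_y = -154/39  [B, F, C are collinear ∩ DC ⟂ BF]
   → C = (107/39, -154/39)

C = (107/39, -154/39)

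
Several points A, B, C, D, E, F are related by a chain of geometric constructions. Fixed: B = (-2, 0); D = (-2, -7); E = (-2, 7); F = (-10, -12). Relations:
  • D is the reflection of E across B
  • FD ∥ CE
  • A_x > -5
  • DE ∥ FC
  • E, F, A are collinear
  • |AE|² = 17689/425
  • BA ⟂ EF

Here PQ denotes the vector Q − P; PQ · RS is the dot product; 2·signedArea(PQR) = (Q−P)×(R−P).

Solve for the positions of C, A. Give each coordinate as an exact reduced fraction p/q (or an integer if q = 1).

A = (-1914/425, 448/425)
C = (-10, 2)

1. C_x = -10  [FD ∥ CE ∩ DE ∥ FC]
2. C_y = 2  [FD ∥ CE ∩ DE ∥ FC]
   → C = (-10, 2)
3. A_x = -1914/425  [E, F, A are collinear ∩ BA ⟂ EF]
4. A_y = 448/425  [E, F, A are collinear ∩ BA ⟂ EF]
   → A = (-1914/425, 448/425)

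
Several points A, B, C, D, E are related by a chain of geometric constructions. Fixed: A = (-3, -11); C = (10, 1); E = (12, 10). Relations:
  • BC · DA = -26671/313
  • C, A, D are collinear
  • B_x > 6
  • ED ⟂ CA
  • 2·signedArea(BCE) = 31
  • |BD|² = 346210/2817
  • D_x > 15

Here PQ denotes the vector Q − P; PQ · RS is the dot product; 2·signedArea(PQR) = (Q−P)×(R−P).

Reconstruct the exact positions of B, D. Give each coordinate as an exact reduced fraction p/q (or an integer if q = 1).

B = (19/3, 0)
D = (4872/313, 1921/313)

1. D_x = 4872/313  [C, A, D are collinear ∩ ED ⟂ CA]
2. D_y = 1921/313  [C, A, D are collinear ∩ ED ⟂ CA]
   → D = (4872/313, 1921/313)
3. B_x = 19/3  [BC · DA = -26671/313 ∩ 2·signedArea(BCE) = 31]
4. B_y = 0  [BC · DA = -26671/313 ∩ 2·signedArea(BCE) = 31]
   → B = (19/3, 0)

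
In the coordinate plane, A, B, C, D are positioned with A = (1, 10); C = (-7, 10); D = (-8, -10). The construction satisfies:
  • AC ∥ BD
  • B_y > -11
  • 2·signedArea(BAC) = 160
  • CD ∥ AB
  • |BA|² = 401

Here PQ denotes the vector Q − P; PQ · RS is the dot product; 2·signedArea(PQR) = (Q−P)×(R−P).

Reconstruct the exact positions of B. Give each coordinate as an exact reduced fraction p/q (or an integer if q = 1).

B = (0, -10)

1. B_x = 0  [AC ∥ BD ∩ CD ∥ AB]
2. B_y = -10  [AC ∥ BD ∩ CD ∥ AB]
   → B = (0, -10)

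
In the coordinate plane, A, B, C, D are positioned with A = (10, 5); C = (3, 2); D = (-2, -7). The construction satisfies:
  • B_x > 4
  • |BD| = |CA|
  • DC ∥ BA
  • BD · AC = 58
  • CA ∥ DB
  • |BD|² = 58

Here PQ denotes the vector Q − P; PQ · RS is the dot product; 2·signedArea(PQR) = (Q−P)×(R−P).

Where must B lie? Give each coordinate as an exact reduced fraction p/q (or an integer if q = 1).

B = (5, -4)

1. B_x = 5  [DC ∥ BA ∩ CA ∥ DB]
2. B_y = -4  [DC ∥ BA ∩ CA ∥ DB]
   → B = (5, -4)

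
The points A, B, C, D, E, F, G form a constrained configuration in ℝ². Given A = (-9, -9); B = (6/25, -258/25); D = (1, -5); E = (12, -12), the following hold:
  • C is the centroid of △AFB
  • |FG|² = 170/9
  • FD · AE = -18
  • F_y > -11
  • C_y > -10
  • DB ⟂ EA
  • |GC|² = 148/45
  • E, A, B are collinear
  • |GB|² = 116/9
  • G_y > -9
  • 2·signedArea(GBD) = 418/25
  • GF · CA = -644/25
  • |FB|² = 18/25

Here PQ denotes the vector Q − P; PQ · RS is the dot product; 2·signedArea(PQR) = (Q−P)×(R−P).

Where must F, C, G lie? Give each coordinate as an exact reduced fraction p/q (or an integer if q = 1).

1. F_x = 27/25  [line -21·x + 3·y + 54 = 0 ∩ |FB|² = 18/25]
2. F_y = -261/25  [line -21·x + 3·y + 54 = 0 ∩ |FB|² = 18/25]
   → F = (27/25, -261/25)
3. C_x = -64/25  [C is the centroid of △AFB]
4. C_y = -248/25  [C is the centroid of △AFB]
   → C = (-64/25, -248/25)
5. G_x = -194/75  [line 161/25·x + -23/25·y + 46/5 = 0 ∩ |GC|² = 148/45]
6. G_y = -608/75  [line 161/25·x + -23/25·y + 46/5 = 0 ∩ |GC|² = 148/45]
   → G = (-194/75, -608/75)

C = (-64/25, -248/25)
F = (27/25, -261/25)
G = (-194/75, -608/75)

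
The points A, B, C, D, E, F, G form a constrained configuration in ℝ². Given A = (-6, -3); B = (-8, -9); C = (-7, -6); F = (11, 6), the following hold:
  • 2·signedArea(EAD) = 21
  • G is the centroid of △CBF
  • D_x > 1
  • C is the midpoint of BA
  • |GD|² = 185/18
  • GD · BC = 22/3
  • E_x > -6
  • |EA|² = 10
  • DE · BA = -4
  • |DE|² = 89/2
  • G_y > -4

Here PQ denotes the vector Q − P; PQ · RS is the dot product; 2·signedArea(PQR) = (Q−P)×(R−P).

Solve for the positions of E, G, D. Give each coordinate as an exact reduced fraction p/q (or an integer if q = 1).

1. G_x = -4/3  [G is the centroid of △CBF]
2. G_y = -3  [G is the centroid of △CBF]
   → G = (-4/3, -3)
3. D_x = 3/2  [line 1·x + 3·y + 3 = 0 ∩ |GD|² = 185/18]
4. D_y = -3/2  [line 1·x + 3·y + 3 = 0 ∩ |GD|² = 185/18]
   → D = (3/2, -3/2)
5. E_x = -5  [2·signedArea(EAD) = 21 ∩ DE · BA = -4]
6. E_y = 0  [2·signedArea(EAD) = 21 ∩ DE · BA = -4]
   → E = (-5, 0)

D = (3/2, -3/2)
E = (-5, 0)
G = (-4/3, -3)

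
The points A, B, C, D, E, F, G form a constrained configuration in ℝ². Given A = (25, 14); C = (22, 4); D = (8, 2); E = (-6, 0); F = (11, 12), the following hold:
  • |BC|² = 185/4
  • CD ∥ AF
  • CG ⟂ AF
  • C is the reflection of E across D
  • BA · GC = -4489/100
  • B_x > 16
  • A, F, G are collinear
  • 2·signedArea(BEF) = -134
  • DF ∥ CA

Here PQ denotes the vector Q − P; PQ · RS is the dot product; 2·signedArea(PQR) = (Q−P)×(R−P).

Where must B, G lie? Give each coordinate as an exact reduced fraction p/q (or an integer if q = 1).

B = (33/2, 8)
G = (1033/50, 669/50)

1. G_x = 1033/50  [A, F, G are collinear ∩ CG ⟂ AF]
2. G_y = 669/50  [A, F, G are collinear ∩ CG ⟂ AF]
   → G = (1033/50, 669/50)
3. B_x = 33/2  [2·signedArea(BEF) = -134 ∩ BA · GC = -4489/100]
4. B_y = 8  [2·signedArea(BEF) = -134 ∩ BA · GC = -4489/100]
   → B = (33/2, 8)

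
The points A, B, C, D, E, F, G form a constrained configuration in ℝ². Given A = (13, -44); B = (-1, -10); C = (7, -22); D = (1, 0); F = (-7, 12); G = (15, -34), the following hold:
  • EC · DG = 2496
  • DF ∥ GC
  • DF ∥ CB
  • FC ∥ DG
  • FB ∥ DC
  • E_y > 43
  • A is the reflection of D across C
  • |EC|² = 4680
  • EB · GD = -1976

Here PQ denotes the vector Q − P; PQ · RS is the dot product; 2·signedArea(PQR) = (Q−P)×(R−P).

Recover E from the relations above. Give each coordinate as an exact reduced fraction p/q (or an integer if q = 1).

E = (-11, 44)

1. E_x = -11  [line -14·x + 34·y + -1650 = 0 ∩ |EC|² = 4680]
2. E_y = 44  [line -14·x + 34·y + -1650 = 0 ∩ |EC|² = 4680]
   → E = (-11, 44)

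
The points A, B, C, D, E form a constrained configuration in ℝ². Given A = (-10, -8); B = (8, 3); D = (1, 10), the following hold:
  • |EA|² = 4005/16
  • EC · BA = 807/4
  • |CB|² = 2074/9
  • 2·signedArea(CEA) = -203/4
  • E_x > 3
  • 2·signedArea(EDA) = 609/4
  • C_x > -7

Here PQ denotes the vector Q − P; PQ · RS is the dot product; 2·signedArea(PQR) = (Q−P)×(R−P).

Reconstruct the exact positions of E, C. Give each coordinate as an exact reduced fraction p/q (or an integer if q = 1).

C = (-19/3, -2)
E = (7/2, 1/4)

1. E_x = 7/2  [line 18·x + -11·y + -241/4 = 0 ∩ |EA|² = 4005/16]
2. E_y = 1/4  [line 18·x + -11·y + -241/4 = 0 ∩ |EA|² = 4005/16]
   → E = (7/2, 1/4)
3. C_x = -19/3  [2·signedArea(CEA) = -203/4 ∩ EC · BA = 807/4]
4. C_y = -2  [2·signedArea(CEA) = -203/4 ∩ EC · BA = 807/4]
   → C = (-19/3, -2)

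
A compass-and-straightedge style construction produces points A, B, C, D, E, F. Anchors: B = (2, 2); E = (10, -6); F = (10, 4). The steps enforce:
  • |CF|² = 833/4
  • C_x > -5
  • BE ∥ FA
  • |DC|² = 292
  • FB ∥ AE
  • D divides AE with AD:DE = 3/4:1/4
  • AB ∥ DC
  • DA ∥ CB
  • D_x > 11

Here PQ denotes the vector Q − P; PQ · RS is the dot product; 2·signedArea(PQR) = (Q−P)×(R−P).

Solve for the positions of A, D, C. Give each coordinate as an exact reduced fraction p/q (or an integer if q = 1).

A = (18, -4)
C = (-4, 1/2)
D = (12, -11/2)

1. A_x = 18  [FB ∥ AE ∩ BE ∥ FA]
2. A_y = -4  [FB ∥ AE ∩ BE ∥ FA]
   → A = (18, -4)
3. D_x = 12  [D divides AE with AD:DE = 3/4:1/4]
4. D_y = -11/2  [D divides AE with AD:DE = 3/4:1/4]
   → D = (12, -11/2)
5. C_x = -4  [DA ∥ CB ∩ AB ∥ DC]
6. C_y = 1/2  [DA ∥ CB ∩ AB ∥ DC]
   → C = (-4, 1/2)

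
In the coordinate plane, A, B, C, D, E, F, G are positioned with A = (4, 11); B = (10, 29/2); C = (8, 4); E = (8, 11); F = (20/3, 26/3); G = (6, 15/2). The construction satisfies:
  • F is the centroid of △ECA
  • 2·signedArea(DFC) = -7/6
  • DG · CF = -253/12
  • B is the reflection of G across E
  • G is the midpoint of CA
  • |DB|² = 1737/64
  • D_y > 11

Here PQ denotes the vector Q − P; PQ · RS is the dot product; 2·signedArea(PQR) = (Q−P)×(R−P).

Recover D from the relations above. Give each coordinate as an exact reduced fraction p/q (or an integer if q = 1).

1. D_x = 11/2  [2·signedArea(DFC) = -7/6 ∩ DG · CF = -253/12]
2. D_y = 95/8  [2·signedArea(DFC) = -7/6 ∩ DG · CF = -253/12]
   → D = (11/2, 95/8)

D = (11/2, 95/8)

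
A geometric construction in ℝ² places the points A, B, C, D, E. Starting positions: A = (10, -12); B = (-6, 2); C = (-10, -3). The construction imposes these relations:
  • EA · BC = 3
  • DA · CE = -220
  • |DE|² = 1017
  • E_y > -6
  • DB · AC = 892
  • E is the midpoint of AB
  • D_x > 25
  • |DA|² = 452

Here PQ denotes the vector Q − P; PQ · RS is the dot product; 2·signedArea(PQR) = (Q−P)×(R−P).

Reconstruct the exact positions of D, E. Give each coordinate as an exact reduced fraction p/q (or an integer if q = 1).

1. E_x = 2  [E is the midpoint of AB]
2. E_y = -5  [E is the midpoint of AB]
   → E = (2, -5)
3. D_x = 26  [DB · AC = 892 ∩ DA · CE = -220]
4. D_y = -26  [DB · AC = 892 ∩ DA · CE = -220]
   → D = (26, -26)

D = (26, -26)
E = (2, -5)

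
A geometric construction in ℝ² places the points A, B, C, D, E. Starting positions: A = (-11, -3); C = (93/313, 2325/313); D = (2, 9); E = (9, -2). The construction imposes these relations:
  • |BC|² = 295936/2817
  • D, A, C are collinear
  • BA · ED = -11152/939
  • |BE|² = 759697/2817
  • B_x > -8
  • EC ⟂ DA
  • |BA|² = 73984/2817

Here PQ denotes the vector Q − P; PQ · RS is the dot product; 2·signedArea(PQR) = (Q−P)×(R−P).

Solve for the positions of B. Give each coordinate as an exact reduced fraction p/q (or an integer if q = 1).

B = (-6793/939, 149/313)

1. B_x = -6793/939  [line 7·x + -11·y + 52468/939 = 0 ∩ |BA|² = 73984/2817]
2. B_y = 149/313  [line 7·x + -11·y + 52468/939 = 0 ∩ |BA|² = 73984/2817]
   → B = (-6793/939, 149/313)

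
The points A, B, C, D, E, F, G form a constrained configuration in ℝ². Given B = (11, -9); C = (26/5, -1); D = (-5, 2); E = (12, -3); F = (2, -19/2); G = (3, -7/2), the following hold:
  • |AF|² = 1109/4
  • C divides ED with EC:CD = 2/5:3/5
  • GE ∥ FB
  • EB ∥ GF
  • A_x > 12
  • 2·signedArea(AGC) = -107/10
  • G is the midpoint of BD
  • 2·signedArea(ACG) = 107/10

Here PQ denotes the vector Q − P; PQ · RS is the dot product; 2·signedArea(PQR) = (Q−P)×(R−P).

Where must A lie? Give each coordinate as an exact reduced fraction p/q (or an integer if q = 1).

A = (13, 3)

1. A_x = 13  [line -5/2·x + 11/5·y + 259/10 = 0 ∩ |AF|² = 1109/4]
2. A_y = 3  [line -5/2·x + 11/5·y + 259/10 = 0 ∩ |AF|² = 1109/4]
   → A = (13, 3)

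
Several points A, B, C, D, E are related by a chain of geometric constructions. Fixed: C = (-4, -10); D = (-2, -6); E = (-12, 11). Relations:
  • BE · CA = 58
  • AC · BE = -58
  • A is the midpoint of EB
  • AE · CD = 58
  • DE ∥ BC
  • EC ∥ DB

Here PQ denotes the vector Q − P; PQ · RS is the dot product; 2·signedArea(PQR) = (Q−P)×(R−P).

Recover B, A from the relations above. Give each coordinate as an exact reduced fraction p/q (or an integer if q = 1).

1. B_x = 6  [DE ∥ BC ∩ EC ∥ DB]
2. B_y = -27  [DE ∥ BC ∩ EC ∥ DB]
   → B = (6, -27)
3. A_x = -3  [A is the midpoint of EB]
4. A_y = -8  [A is the midpoint of EB]
   → A = (-3, -8)

A = (-3, -8)
B = (6, -27)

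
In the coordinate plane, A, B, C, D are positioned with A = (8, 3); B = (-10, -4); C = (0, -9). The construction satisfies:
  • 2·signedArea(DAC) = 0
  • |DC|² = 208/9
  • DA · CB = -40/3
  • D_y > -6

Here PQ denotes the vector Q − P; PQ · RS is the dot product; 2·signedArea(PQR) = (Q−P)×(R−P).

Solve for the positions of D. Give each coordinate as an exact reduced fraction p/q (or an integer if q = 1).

1. D_x = 8/3  [2·signedArea(DAC) = 0 ∩ DA · CB = -40/3]
2. D_y = -5  [2·signedArea(DAC) = 0 ∩ DA · CB = -40/3]
   → D = (8/3, -5)

D = (8/3, -5)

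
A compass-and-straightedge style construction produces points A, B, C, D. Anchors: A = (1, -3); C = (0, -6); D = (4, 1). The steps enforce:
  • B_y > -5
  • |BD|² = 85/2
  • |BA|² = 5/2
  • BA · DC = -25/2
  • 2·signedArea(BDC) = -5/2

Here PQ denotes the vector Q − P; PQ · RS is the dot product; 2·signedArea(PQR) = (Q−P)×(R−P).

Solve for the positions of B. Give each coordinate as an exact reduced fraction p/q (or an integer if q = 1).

1. B_x = 1/2  [BA · DC = -25/2 ∩ 2·signedArea(BDC) = -5/2]
2. B_y = -9/2  [BA · DC = -25/2 ∩ 2·signedArea(BDC) = -5/2]
   → B = (1/2, -9/2)

B = (1/2, -9/2)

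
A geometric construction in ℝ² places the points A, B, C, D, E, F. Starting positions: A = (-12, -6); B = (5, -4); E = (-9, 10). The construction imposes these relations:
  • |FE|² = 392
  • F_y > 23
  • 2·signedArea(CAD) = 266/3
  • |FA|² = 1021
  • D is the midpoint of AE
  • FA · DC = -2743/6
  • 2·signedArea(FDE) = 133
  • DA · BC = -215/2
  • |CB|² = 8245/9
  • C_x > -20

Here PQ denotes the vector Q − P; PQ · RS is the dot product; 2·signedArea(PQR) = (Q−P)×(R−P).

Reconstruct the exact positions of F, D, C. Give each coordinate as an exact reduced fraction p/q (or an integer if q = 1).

1. D_x = -21/2  [D is the midpoint of AE]
2. D_y = 2  [D is the midpoint of AE]
   → D = (-21/2, 2)
3. C_x = -58/3  [2·signedArea(CAD) = 266/3 ∩ DA · BC = -215/2]
4. C_y = 14  [2·signedArea(CAD) = 266/3 ∩ DA · BC = -215/2]
   → C = (-58/3, 14)
5. F_x = -23  [FA · DC = -2743/6 ∩ 2·signedArea(FDE) = 133]
6. F_y = 24  [FA · DC = -2743/6 ∩ 2·signedArea(FDE) = 133]
   → F = (-23, 24)

C = (-58/3, 14)
D = (-21/2, 2)
F = (-23, 24)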